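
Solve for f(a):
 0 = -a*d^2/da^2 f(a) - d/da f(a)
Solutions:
 f(a) = C1 + C2*log(a)


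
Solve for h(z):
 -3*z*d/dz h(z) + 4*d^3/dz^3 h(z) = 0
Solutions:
 h(z) = C1 + Integral(C2*airyai(6^(1/3)*z/2) + C3*airybi(6^(1/3)*z/2), z)


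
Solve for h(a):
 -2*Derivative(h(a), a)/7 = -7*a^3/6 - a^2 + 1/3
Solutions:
 h(a) = C1 + 49*a^4/48 + 7*a^3/6 - 7*a/6


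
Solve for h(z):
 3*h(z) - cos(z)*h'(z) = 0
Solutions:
 h(z) = C1*(sin(z) + 1)^(3/2)/(sin(z) - 1)^(3/2)


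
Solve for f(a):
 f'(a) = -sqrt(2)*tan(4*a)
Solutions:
 f(a) = C1 + sqrt(2)*log(cos(4*a))/4


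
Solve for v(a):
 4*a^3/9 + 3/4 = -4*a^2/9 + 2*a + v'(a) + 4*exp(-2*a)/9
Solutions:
 v(a) = C1 + a^4/9 + 4*a^3/27 - a^2 + 3*a/4 + 2*exp(-2*a)/9


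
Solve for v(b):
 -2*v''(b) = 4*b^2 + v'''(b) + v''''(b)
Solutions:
 v(b) = C1 + C2*b - b^4/6 + b^3/3 + b^2/2 + (C3*sin(sqrt(7)*b/2) + C4*cos(sqrt(7)*b/2))*exp(-b/2)


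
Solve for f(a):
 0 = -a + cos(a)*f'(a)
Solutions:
 f(a) = C1 + Integral(a/cos(a), a)


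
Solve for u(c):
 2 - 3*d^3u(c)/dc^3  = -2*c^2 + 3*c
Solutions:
 u(c) = C1 + C2*c + C3*c^2 + c^5/90 - c^4/24 + c^3/9


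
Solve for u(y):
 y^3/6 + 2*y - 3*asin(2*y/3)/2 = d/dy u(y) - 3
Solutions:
 u(y) = C1 + y^4/24 + y^2 - 3*y*asin(2*y/3)/2 + 3*y - 3*sqrt(9 - 4*y^2)/4


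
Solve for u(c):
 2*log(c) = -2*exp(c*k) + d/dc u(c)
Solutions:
 u(c) = C1 + 2*c*log(c) - 2*c + Piecewise((2*exp(c*k)/k, Ne(k, 0)), (2*c, True))


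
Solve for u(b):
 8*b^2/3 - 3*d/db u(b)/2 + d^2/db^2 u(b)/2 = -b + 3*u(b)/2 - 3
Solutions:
 u(b) = C1*exp(b*(3 - sqrt(21))/2) + C2*exp(b*(3 + sqrt(21))/2) + 16*b^2/9 - 26*b/9 + 164/27


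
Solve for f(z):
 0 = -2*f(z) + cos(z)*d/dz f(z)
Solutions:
 f(z) = C1*(sin(z) + 1)/(sin(z) - 1)


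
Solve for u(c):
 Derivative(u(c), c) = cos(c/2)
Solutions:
 u(c) = C1 + 2*sin(c/2)


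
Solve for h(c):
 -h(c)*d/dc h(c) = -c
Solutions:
 h(c) = -sqrt(C1 + c^2)
 h(c) = sqrt(C1 + c^2)


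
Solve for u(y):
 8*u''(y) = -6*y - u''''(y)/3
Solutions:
 u(y) = C1 + C2*y + C3*sin(2*sqrt(6)*y) + C4*cos(2*sqrt(6)*y) - y^3/8


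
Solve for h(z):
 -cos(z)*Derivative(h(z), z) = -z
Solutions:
 h(z) = C1 + Integral(z/cos(z), z)


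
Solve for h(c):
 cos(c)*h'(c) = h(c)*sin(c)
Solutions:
 h(c) = C1/cos(c)


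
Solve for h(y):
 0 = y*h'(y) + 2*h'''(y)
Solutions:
 h(y) = C1 + Integral(C2*airyai(-2^(2/3)*y/2) + C3*airybi(-2^(2/3)*y/2), y)


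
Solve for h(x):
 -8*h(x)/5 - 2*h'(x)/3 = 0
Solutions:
 h(x) = C1*exp(-12*x/5)


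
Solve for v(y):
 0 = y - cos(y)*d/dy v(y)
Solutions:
 v(y) = C1 + Integral(y/cos(y), y)


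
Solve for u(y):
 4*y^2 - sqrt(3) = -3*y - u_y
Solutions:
 u(y) = C1 - 4*y^3/3 - 3*y^2/2 + sqrt(3)*y


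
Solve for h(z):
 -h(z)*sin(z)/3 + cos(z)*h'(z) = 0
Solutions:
 h(z) = C1/cos(z)^(1/3)


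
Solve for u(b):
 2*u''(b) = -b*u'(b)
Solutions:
 u(b) = C1 + C2*erf(b/2)


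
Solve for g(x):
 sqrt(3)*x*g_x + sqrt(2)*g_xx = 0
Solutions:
 g(x) = C1 + C2*erf(6^(1/4)*x/2)


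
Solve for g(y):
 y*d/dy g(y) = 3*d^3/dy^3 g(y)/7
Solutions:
 g(y) = C1 + Integral(C2*airyai(3^(2/3)*7^(1/3)*y/3) + C3*airybi(3^(2/3)*7^(1/3)*y/3), y)


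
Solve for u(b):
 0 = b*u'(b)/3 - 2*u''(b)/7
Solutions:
 u(b) = C1 + C2*erfi(sqrt(21)*b/6)


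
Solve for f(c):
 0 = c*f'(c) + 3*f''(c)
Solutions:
 f(c) = C1 + C2*erf(sqrt(6)*c/6)


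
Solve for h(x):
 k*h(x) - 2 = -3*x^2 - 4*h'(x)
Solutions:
 h(x) = C1*exp(-k*x/4) - 3*x^2/k + 2/k + 24*x/k^2 - 96/k^3


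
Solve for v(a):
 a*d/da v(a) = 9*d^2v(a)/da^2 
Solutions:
 v(a) = C1 + C2*erfi(sqrt(2)*a/6)


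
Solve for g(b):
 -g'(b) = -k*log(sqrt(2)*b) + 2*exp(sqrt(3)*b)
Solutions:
 g(b) = C1 + b*k*log(b) + b*k*(-1 + log(2)/2) - 2*sqrt(3)*exp(sqrt(3)*b)/3


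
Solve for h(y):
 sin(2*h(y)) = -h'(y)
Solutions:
 h(y) = pi - acos((-C1 - exp(4*y))/(C1 - exp(4*y)))/2
 h(y) = acos((-C1 - exp(4*y))/(C1 - exp(4*y)))/2


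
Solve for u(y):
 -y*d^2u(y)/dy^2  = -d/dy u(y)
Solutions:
 u(y) = C1 + C2*y^2


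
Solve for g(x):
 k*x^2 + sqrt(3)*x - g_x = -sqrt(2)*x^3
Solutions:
 g(x) = C1 + k*x^3/3 + sqrt(2)*x^4/4 + sqrt(3)*x^2/2


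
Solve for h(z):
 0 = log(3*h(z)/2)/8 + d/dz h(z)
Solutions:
 -8*Integral(1/(-log(_y) - log(3) + log(2)), (_y, h(z))) = C1 - z


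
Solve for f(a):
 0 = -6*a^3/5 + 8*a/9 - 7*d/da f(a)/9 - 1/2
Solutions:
 f(a) = C1 - 27*a^4/70 + 4*a^2/7 - 9*a/14


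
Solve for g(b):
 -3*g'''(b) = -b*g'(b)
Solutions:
 g(b) = C1 + Integral(C2*airyai(3^(2/3)*b/3) + C3*airybi(3^(2/3)*b/3), b)


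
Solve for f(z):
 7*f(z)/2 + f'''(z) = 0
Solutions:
 f(z) = C3*exp(-2^(2/3)*7^(1/3)*z/2) + (C1*sin(2^(2/3)*sqrt(3)*7^(1/3)*z/4) + C2*cos(2^(2/3)*sqrt(3)*7^(1/3)*z/4))*exp(2^(2/3)*7^(1/3)*z/4)


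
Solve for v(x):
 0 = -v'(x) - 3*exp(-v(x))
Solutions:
 v(x) = log(C1 - 3*x)


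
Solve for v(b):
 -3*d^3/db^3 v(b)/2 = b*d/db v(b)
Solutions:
 v(b) = C1 + Integral(C2*airyai(-2^(1/3)*3^(2/3)*b/3) + C3*airybi(-2^(1/3)*3^(2/3)*b/3), b)


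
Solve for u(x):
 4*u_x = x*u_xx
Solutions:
 u(x) = C1 + C2*x^5


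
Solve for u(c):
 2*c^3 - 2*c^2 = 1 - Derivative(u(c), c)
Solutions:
 u(c) = C1 - c^4/2 + 2*c^3/3 + c


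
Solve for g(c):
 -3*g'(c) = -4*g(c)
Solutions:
 g(c) = C1*exp(4*c/3)


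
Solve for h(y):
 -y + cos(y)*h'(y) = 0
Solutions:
 h(y) = C1 + Integral(y/cos(y), y)


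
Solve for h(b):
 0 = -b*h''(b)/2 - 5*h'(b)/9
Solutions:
 h(b) = C1 + C2/b^(1/9)


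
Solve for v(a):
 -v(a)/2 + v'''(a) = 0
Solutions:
 v(a) = C3*exp(2^(2/3)*a/2) + (C1*sin(2^(2/3)*sqrt(3)*a/4) + C2*cos(2^(2/3)*sqrt(3)*a/4))*exp(-2^(2/3)*a/4)


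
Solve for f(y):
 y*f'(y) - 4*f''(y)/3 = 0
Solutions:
 f(y) = C1 + C2*erfi(sqrt(6)*y/4)


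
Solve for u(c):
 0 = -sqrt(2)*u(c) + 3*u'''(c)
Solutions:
 u(c) = C3*exp(2^(1/6)*3^(2/3)*c/3) + (C1*sin(6^(1/6)*c/2) + C2*cos(6^(1/6)*c/2))*exp(-2^(1/6)*3^(2/3)*c/6)


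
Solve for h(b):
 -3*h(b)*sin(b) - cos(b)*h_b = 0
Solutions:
 h(b) = C1*cos(b)^3


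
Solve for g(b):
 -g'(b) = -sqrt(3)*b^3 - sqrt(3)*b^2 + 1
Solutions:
 g(b) = C1 + sqrt(3)*b^4/4 + sqrt(3)*b^3/3 - b


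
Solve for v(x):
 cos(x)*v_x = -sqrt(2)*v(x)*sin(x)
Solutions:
 v(x) = C1*cos(x)^(sqrt(2))


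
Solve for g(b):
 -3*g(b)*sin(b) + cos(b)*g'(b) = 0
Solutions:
 g(b) = C1/cos(b)^3


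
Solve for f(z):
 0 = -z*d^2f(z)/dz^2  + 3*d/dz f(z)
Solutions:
 f(z) = C1 + C2*z^4


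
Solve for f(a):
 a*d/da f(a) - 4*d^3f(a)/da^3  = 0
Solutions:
 f(a) = C1 + Integral(C2*airyai(2^(1/3)*a/2) + C3*airybi(2^(1/3)*a/2), a)


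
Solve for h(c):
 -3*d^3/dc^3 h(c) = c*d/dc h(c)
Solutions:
 h(c) = C1 + Integral(C2*airyai(-3^(2/3)*c/3) + C3*airybi(-3^(2/3)*c/3), c)


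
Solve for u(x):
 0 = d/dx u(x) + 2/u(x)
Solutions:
 u(x) = -sqrt(C1 - 4*x)
 u(x) = sqrt(C1 - 4*x)


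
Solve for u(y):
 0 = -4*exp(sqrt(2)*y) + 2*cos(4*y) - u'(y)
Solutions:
 u(y) = C1 - 2*sqrt(2)*exp(sqrt(2)*y) + sin(4*y)/2


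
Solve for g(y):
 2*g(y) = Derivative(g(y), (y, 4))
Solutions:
 g(y) = C1*exp(-2^(1/4)*y) + C2*exp(2^(1/4)*y) + C3*sin(2^(1/4)*y) + C4*cos(2^(1/4)*y)


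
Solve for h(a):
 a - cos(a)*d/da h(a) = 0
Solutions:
 h(a) = C1 + Integral(a/cos(a), a)


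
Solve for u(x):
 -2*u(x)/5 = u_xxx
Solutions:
 u(x) = C3*exp(-2^(1/3)*5^(2/3)*x/5) + (C1*sin(2^(1/3)*sqrt(3)*5^(2/3)*x/10) + C2*cos(2^(1/3)*sqrt(3)*5^(2/3)*x/10))*exp(2^(1/3)*5^(2/3)*x/10)


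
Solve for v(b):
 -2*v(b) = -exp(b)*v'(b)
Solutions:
 v(b) = C1*exp(-2*exp(-b))


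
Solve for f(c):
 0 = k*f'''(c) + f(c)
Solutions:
 f(c) = C1*exp(c*(-1/k)^(1/3)) + C2*exp(c*(-1/k)^(1/3)*(-1 + sqrt(3)*I)/2) + C3*exp(-c*(-1/k)^(1/3)*(1 + sqrt(3)*I)/2)


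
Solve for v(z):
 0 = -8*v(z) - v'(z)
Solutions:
 v(z) = C1*exp(-8*z)


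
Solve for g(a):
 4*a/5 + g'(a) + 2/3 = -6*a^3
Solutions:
 g(a) = C1 - 3*a^4/2 - 2*a^2/5 - 2*a/3


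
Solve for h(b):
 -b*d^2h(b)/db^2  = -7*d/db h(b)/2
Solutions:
 h(b) = C1 + C2*b^(9/2)


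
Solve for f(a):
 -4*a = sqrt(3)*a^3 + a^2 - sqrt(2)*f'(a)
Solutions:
 f(a) = C1 + sqrt(6)*a^4/8 + sqrt(2)*a^3/6 + sqrt(2)*a^2


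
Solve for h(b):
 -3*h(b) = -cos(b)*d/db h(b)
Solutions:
 h(b) = C1*(sin(b) + 1)^(3/2)/(sin(b) - 1)^(3/2)


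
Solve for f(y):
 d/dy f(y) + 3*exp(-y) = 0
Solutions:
 f(y) = C1 + 3*exp(-y)


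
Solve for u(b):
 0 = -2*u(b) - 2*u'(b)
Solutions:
 u(b) = C1*exp(-b)


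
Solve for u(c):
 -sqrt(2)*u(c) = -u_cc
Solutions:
 u(c) = C1*exp(-2^(1/4)*c) + C2*exp(2^(1/4)*c)


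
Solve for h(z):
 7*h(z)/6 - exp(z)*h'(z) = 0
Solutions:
 h(z) = C1*exp(-7*exp(-z)/6)


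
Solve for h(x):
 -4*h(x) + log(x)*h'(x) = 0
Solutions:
 h(x) = C1*exp(4*li(x))


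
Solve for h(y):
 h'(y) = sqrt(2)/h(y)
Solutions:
 h(y) = -sqrt(C1 + 2*sqrt(2)*y)
 h(y) = sqrt(C1 + 2*sqrt(2)*y)


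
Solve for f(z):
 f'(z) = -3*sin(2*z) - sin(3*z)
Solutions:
 f(z) = C1 + 3*cos(2*z)/2 + cos(3*z)/3


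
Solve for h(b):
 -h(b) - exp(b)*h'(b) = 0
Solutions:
 h(b) = C1*exp(exp(-b))


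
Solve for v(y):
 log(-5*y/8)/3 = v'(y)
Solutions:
 v(y) = C1 + y*log(-y)/3 + y*(-log(2) - 1/3 + log(5)/3)


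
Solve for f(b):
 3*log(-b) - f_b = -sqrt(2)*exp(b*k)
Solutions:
 f(b) = C1 + 3*b*log(-b) - 3*b + Piecewise((sqrt(2)*exp(b*k)/k, Ne(k, 0)), (sqrt(2)*b, True))


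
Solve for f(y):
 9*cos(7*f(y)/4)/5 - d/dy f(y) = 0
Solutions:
 -9*y/5 - 2*log(sin(7*f(y)/4) - 1)/7 + 2*log(sin(7*f(y)/4) + 1)/7 = C1


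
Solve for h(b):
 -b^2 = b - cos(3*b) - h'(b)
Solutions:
 h(b) = C1 + b^3/3 + b^2/2 - sin(3*b)/3


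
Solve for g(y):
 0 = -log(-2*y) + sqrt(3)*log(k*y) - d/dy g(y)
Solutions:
 g(y) = C1 + y*(sqrt(3)*log(-k) - sqrt(3) - log(2) + 1) - y*(1 - sqrt(3))*log(-y)


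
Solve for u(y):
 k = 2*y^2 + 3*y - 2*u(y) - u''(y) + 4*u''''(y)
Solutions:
 u(y) = C1*exp(-sqrt(2)*y*sqrt(1 + sqrt(33))/4) + C2*exp(sqrt(2)*y*sqrt(1 + sqrt(33))/4) + C3*sin(sqrt(2)*y*sqrt(-1 + sqrt(33))/4) + C4*cos(sqrt(2)*y*sqrt(-1 + sqrt(33))/4) - k/2 + y^2 + 3*y/2 - 1


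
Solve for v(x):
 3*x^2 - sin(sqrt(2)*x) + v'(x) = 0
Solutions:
 v(x) = C1 - x^3 - sqrt(2)*cos(sqrt(2)*x)/2


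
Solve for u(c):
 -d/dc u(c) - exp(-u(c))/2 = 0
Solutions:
 u(c) = log(C1 - c/2)


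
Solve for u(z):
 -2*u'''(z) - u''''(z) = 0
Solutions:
 u(z) = C1 + C2*z + C3*z^2 + C4*exp(-2*z)


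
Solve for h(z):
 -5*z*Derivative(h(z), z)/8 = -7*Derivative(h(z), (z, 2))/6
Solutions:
 h(z) = C1 + C2*erfi(sqrt(210)*z/28)


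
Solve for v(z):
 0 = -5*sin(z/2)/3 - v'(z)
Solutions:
 v(z) = C1 + 10*cos(z/2)/3


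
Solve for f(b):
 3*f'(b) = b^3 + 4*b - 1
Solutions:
 f(b) = C1 + b^4/12 + 2*b^2/3 - b/3


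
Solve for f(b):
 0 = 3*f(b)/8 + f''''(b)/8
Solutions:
 f(b) = (C1*sin(sqrt(2)*3^(1/4)*b/2) + C2*cos(sqrt(2)*3^(1/4)*b/2))*exp(-sqrt(2)*3^(1/4)*b/2) + (C3*sin(sqrt(2)*3^(1/4)*b/2) + C4*cos(sqrt(2)*3^(1/4)*b/2))*exp(sqrt(2)*3^(1/4)*b/2)


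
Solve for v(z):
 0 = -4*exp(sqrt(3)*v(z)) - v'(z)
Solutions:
 v(z) = sqrt(3)*(2*log(1/(C1 + 4*z)) - log(3))/6


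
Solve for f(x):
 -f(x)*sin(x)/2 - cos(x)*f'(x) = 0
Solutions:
 f(x) = C1*sqrt(cos(x))


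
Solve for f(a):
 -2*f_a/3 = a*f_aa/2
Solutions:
 f(a) = C1 + C2/a^(1/3)


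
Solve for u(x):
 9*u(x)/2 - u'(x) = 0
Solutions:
 u(x) = C1*exp(9*x/2)


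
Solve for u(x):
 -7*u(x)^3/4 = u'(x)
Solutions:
 u(x) = -sqrt(2)*sqrt(-1/(C1 - 7*x))
 u(x) = sqrt(2)*sqrt(-1/(C1 - 7*x))


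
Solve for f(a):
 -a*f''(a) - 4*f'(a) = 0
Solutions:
 f(a) = C1 + C2/a^3


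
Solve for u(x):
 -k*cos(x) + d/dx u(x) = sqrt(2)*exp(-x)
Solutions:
 u(x) = C1 + k*sin(x) - sqrt(2)*exp(-x)


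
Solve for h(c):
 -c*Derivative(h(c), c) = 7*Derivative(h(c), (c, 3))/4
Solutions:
 h(c) = C1 + Integral(C2*airyai(-14^(2/3)*c/7) + C3*airybi(-14^(2/3)*c/7), c)


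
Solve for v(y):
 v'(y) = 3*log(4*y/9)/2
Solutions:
 v(y) = C1 + 3*y*log(y)/2 - 3*y*log(3) - 3*y/2 + 3*y*log(2)


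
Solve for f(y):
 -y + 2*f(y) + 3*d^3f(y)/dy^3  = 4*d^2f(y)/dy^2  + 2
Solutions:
 f(y) = C1*exp(y*(16/(9*sqrt(345) + 179)^(1/3) + (9*sqrt(345) + 179)^(1/3) + 8)/18)*sin(sqrt(3)*y*(-(9*sqrt(345) + 179)^(1/3) + 16/(9*sqrt(345) + 179)^(1/3))/18) + C2*exp(y*(16/(9*sqrt(345) + 179)^(1/3) + (9*sqrt(345) + 179)^(1/3) + 8)/18)*cos(sqrt(3)*y*(-(9*sqrt(345) + 179)^(1/3) + 16/(9*sqrt(345) + 179)^(1/3))/18) + C3*exp(y*(-(9*sqrt(345) + 179)^(1/3) - 16/(9*sqrt(345) + 179)^(1/3) + 4)/9) + y/2 + 1


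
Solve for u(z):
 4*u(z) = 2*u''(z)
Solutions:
 u(z) = C1*exp(-sqrt(2)*z) + C2*exp(sqrt(2)*z)


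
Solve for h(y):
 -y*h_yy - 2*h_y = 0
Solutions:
 h(y) = C1 + C2/y


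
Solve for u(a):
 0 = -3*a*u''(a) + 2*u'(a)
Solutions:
 u(a) = C1 + C2*a^(5/3)


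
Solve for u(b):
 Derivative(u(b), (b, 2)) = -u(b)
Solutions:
 u(b) = C1*sin(b) + C2*cos(b)


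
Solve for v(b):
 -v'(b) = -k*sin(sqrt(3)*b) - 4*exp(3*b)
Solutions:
 v(b) = C1 - sqrt(3)*k*cos(sqrt(3)*b)/3 + 4*exp(3*b)/3


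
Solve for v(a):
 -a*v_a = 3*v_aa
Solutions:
 v(a) = C1 + C2*erf(sqrt(6)*a/6)


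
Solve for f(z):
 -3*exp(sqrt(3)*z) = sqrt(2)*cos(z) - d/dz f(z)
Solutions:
 f(z) = C1 + sqrt(3)*exp(sqrt(3)*z) + sqrt(2)*sin(z)


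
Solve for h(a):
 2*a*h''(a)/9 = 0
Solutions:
 h(a) = C1 + C2*a


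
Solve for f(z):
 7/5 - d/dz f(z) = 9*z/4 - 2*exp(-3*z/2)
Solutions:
 f(z) = C1 - 9*z^2/8 + 7*z/5 - 4*exp(-3*z/2)/3


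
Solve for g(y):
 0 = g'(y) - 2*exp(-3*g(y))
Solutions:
 g(y) = log(C1 + 6*y)/3
 g(y) = log((-3^(1/3) - 3^(5/6)*I)*(C1 + 2*y)^(1/3)/2)
 g(y) = log((-3^(1/3) + 3^(5/6)*I)*(C1 + 2*y)^(1/3)/2)


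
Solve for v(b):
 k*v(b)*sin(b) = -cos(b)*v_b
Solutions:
 v(b) = C1*exp(k*log(cos(b)))


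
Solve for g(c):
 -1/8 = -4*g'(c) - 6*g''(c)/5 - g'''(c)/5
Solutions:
 g(c) = C1 + c/32 + (C2*sin(sqrt(11)*c) + C3*cos(sqrt(11)*c))*exp(-3*c)


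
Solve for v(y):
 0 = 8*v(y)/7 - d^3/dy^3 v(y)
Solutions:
 v(y) = C3*exp(2*7^(2/3)*y/7) + (C1*sin(sqrt(3)*7^(2/3)*y/7) + C2*cos(sqrt(3)*7^(2/3)*y/7))*exp(-7^(2/3)*y/7)


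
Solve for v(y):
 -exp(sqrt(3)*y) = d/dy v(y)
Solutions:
 v(y) = C1 - sqrt(3)*exp(sqrt(3)*y)/3


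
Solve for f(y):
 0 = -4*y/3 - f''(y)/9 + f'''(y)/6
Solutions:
 f(y) = C1 + C2*y + C3*exp(2*y/3) - 2*y^3 - 9*y^2


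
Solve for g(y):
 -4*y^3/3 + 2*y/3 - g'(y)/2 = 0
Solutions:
 g(y) = C1 - 2*y^4/3 + 2*y^2/3


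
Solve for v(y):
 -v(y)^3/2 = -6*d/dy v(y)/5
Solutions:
 v(y) = -sqrt(6)*sqrt(-1/(C1 + 5*y))
 v(y) = sqrt(6)*sqrt(-1/(C1 + 5*y))


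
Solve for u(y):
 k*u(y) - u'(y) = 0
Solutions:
 u(y) = C1*exp(k*y)


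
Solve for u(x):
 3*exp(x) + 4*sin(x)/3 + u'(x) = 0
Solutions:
 u(x) = C1 - 3*exp(x) + 4*cos(x)/3


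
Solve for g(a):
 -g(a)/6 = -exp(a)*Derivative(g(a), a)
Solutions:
 g(a) = C1*exp(-exp(-a)/6)


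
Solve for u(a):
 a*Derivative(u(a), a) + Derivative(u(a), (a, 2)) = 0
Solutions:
 u(a) = C1 + C2*erf(sqrt(2)*a/2)


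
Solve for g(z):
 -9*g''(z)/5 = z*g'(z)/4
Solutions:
 g(z) = C1 + C2*erf(sqrt(10)*z/12)


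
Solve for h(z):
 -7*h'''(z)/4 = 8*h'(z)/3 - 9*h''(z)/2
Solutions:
 h(z) = C1 + C2*exp(z*(27 - sqrt(57))/21) + C3*exp(z*(sqrt(57) + 27)/21)


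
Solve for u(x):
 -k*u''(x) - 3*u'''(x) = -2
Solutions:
 u(x) = C1 + C2*x + C3*exp(-k*x/3) + x^2/k


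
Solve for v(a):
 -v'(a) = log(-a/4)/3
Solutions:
 v(a) = C1 - a*log(-a)/3 + a*(1 + 2*log(2))/3


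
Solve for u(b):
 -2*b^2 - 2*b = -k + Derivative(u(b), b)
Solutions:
 u(b) = C1 - 2*b^3/3 - b^2 + b*k


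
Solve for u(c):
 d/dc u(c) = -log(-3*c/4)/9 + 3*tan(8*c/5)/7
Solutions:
 u(c) = C1 - c*log(-c)/9 - c*log(3)/9 + c/9 + 2*c*log(2)/9 - 15*log(cos(8*c/5))/56


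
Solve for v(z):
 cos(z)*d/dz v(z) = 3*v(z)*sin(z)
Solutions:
 v(z) = C1/cos(z)^3


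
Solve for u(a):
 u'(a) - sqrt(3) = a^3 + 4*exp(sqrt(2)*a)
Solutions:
 u(a) = C1 + a^4/4 + sqrt(3)*a + 2*sqrt(2)*exp(sqrt(2)*a)


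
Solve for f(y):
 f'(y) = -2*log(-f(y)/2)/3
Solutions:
 3*Integral(1/(log(-_y) - log(2)), (_y, f(y)))/2 = C1 - y


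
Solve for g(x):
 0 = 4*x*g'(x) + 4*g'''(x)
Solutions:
 g(x) = C1 + Integral(C2*airyai(-x) + C3*airybi(-x), x)


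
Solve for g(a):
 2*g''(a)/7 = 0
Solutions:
 g(a) = C1 + C2*a


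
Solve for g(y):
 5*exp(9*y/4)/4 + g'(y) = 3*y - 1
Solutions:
 g(y) = C1 + 3*y^2/2 - y - 5*exp(9*y/4)/9


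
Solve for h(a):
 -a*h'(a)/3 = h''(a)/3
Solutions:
 h(a) = C1 + C2*erf(sqrt(2)*a/2)


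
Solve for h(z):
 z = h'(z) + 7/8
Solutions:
 h(z) = C1 + z^2/2 - 7*z/8


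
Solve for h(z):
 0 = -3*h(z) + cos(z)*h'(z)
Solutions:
 h(z) = C1*(sin(z) + 1)^(3/2)/(sin(z) - 1)^(3/2)


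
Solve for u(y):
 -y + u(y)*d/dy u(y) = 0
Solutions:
 u(y) = -sqrt(C1 + y^2)
 u(y) = sqrt(C1 + y^2)


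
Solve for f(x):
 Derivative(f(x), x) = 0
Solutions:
 f(x) = C1


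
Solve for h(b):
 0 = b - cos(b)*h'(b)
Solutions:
 h(b) = C1 + Integral(b/cos(b), b)


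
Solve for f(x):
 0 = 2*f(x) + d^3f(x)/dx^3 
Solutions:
 f(x) = C3*exp(-2^(1/3)*x) + (C1*sin(2^(1/3)*sqrt(3)*x/2) + C2*cos(2^(1/3)*sqrt(3)*x/2))*exp(2^(1/3)*x/2)


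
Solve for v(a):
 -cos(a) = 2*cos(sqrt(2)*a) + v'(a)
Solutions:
 v(a) = C1 - sin(a) - sqrt(2)*sin(sqrt(2)*a)


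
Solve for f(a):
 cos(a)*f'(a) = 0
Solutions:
 f(a) = C1


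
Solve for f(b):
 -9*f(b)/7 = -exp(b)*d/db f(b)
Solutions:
 f(b) = C1*exp(-9*exp(-b)/7)


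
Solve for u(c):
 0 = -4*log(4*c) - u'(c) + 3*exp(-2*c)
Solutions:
 u(c) = C1 - 4*c*log(c) + 4*c*(1 - 2*log(2)) - 3*exp(-2*c)/2


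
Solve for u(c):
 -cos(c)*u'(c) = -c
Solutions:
 u(c) = C1 + Integral(c/cos(c), c)


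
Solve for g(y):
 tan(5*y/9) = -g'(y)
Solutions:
 g(y) = C1 + 9*log(cos(5*y/9))/5


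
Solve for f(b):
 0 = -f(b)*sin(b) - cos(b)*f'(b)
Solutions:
 f(b) = C1*cos(b)


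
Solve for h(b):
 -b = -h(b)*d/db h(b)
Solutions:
 h(b) = -sqrt(C1 + b^2)
 h(b) = sqrt(C1 + b^2)


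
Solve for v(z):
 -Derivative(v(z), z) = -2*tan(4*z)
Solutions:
 v(z) = C1 - log(cos(4*z))/2


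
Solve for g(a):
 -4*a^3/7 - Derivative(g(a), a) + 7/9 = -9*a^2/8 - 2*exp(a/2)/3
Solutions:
 g(a) = C1 - a^4/7 + 3*a^3/8 + 7*a/9 + 4*exp(a/2)/3


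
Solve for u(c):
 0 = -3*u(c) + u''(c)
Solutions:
 u(c) = C1*exp(-sqrt(3)*c) + C2*exp(sqrt(3)*c)


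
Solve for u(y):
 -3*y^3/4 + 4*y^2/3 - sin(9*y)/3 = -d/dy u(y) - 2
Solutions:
 u(y) = C1 + 3*y^4/16 - 4*y^3/9 - 2*y - cos(9*y)/27


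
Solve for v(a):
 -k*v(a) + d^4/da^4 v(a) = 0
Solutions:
 v(a) = C1*exp(-a*k^(1/4)) + C2*exp(a*k^(1/4)) + C3*exp(-I*a*k^(1/4)) + C4*exp(I*a*k^(1/4))


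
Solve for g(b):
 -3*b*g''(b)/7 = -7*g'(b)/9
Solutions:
 g(b) = C1 + C2*b^(76/27)


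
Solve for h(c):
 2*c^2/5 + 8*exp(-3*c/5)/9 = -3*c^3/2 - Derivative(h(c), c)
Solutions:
 h(c) = C1 - 3*c^4/8 - 2*c^3/15 + 40*exp(-3*c/5)/27


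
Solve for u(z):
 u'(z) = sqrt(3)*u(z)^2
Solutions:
 u(z) = -1/(C1 + sqrt(3)*z)


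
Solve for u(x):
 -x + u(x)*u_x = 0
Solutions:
 u(x) = -sqrt(C1 + x^2)
 u(x) = sqrt(C1 + x^2)


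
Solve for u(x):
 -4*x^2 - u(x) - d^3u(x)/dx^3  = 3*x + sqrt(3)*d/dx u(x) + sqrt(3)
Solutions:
 u(x) = C1*exp(x*(-2*2^(1/3)*3^(5/6)/(3 + sqrt(4*sqrt(3) + 9))^(1/3) + 6^(2/3)*(3 + sqrt(4*sqrt(3) + 9))^(1/3))/12)*sin(x*(2*6^(1/3)/(3 + sqrt(4*sqrt(3) + 9))^(1/3) + 2^(2/3)*3^(1/6)*(3 + sqrt(4*sqrt(3) + 9))^(1/3))/4) + C2*exp(x*(-2*2^(1/3)*3^(5/6)/(3 + sqrt(4*sqrt(3) + 9))^(1/3) + 6^(2/3)*(3 + sqrt(4*sqrt(3) + 9))^(1/3))/12)*cos(x*(2*6^(1/3)/(3 + sqrt(4*sqrt(3) + 9))^(1/3) + 2^(2/3)*3^(1/6)*(3 + sqrt(4*sqrt(3) + 9))^(1/3))/4) + C3*exp(-x*(-2*2^(1/3)*3^(5/6)/(3 + sqrt(4*sqrt(3) + 9))^(1/3) + 6^(2/3)*(3 + sqrt(4*sqrt(3) + 9))^(1/3))/6) - 4*x^2 - 3*x + 8*sqrt(3)*x - 24 + 2*sqrt(3)


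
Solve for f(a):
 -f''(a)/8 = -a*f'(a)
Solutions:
 f(a) = C1 + C2*erfi(2*a)


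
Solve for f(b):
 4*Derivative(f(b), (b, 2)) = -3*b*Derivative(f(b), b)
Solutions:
 f(b) = C1 + C2*erf(sqrt(6)*b/4)


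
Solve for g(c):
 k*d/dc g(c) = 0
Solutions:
 g(c) = C1


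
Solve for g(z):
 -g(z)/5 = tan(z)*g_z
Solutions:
 g(z) = C1/sin(z)^(1/5)


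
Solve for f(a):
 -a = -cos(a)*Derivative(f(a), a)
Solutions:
 f(a) = C1 + Integral(a/cos(a), a)


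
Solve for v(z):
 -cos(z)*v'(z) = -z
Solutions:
 v(z) = C1 + Integral(z/cos(z), z)


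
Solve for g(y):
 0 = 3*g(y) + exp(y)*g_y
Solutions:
 g(y) = C1*exp(3*exp(-y))


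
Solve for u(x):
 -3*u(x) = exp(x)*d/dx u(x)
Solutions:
 u(x) = C1*exp(3*exp(-x))


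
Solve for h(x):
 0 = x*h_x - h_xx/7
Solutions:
 h(x) = C1 + C2*erfi(sqrt(14)*x/2)


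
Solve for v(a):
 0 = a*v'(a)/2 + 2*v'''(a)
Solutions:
 v(a) = C1 + Integral(C2*airyai(-2^(1/3)*a/2) + C3*airybi(-2^(1/3)*a/2), a)


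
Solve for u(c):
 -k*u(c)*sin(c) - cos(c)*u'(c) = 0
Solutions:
 u(c) = C1*exp(k*log(cos(c)))


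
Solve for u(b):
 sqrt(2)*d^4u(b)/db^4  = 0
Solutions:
 u(b) = C1 + C2*b + C3*b^2 + C4*b^3


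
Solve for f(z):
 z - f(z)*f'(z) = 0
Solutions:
 f(z) = -sqrt(C1 + z^2)
 f(z) = sqrt(C1 + z^2)


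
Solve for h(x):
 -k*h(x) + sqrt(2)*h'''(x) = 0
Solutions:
 h(x) = C1*exp(2^(5/6)*k^(1/3)*x/2) + C2*exp(2^(5/6)*k^(1/3)*x*(-1 + sqrt(3)*I)/4) + C3*exp(-2^(5/6)*k^(1/3)*x*(1 + sqrt(3)*I)/4)


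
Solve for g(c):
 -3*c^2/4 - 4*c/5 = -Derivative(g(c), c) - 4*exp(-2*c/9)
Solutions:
 g(c) = C1 + c^3/4 + 2*c^2/5 + 18*exp(-2*c/9)


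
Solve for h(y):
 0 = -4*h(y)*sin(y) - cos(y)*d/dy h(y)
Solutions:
 h(y) = C1*cos(y)^4


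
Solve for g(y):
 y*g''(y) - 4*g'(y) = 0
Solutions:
 g(y) = C1 + C2*y^5


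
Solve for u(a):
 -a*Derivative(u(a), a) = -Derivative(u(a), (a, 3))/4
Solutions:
 u(a) = C1 + Integral(C2*airyai(2^(2/3)*a) + C3*airybi(2^(2/3)*a), a)


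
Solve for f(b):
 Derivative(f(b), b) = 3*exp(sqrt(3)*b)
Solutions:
 f(b) = C1 + sqrt(3)*exp(sqrt(3)*b)


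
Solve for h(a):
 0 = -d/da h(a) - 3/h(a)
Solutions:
 h(a) = -sqrt(C1 - 6*a)
 h(a) = sqrt(C1 - 6*a)


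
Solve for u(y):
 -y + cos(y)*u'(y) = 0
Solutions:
 u(y) = C1 + Integral(y/cos(y), y)


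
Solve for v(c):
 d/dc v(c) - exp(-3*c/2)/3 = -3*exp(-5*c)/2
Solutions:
 v(c) = C1 + 3*exp(-5*c)/10 - 2*exp(-3*c/2)/9


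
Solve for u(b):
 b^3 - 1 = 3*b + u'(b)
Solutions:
 u(b) = C1 + b^4/4 - 3*b^2/2 - b


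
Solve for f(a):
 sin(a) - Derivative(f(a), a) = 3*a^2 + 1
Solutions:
 f(a) = C1 - a^3 - a - cos(a)


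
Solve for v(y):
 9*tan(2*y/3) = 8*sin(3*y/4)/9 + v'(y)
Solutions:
 v(y) = C1 - 27*log(cos(2*y/3))/2 + 32*cos(3*y/4)/27


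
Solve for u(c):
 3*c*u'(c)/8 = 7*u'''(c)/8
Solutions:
 u(c) = C1 + Integral(C2*airyai(3^(1/3)*7^(2/3)*c/7) + C3*airybi(3^(1/3)*7^(2/3)*c/7), c)


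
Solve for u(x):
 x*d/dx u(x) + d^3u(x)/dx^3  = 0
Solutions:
 u(x) = C1 + Integral(C2*airyai(-x) + C3*airybi(-x), x)


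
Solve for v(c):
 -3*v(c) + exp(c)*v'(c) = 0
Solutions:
 v(c) = C1*exp(-3*exp(-c))


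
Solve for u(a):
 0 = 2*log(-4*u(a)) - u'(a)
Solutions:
 -Integral(1/(log(-_y) + 2*log(2)), (_y, u(a)))/2 = C1 - a


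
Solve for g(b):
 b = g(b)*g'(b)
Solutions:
 g(b) = -sqrt(C1 + b^2)
 g(b) = sqrt(C1 + b^2)


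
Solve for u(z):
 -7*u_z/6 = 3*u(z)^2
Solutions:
 u(z) = 7/(C1 + 18*z)


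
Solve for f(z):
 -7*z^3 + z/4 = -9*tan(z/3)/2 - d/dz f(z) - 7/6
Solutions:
 f(z) = C1 + 7*z^4/4 - z^2/8 - 7*z/6 + 27*log(cos(z/3))/2


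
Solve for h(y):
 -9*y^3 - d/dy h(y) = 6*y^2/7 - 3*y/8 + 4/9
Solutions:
 h(y) = C1 - 9*y^4/4 - 2*y^3/7 + 3*y^2/16 - 4*y/9


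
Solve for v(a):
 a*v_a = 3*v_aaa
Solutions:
 v(a) = C1 + Integral(C2*airyai(3^(2/3)*a/3) + C3*airybi(3^(2/3)*a/3), a)


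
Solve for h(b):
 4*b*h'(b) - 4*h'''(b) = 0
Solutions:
 h(b) = C1 + Integral(C2*airyai(b) + C3*airybi(b), b)


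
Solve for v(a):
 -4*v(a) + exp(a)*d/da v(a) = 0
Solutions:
 v(a) = C1*exp(-4*exp(-a))


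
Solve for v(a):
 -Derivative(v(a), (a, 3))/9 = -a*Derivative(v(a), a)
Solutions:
 v(a) = C1 + Integral(C2*airyai(3^(2/3)*a) + C3*airybi(3^(2/3)*a), a)


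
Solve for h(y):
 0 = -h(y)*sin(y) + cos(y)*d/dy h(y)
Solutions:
 h(y) = C1/cos(y)


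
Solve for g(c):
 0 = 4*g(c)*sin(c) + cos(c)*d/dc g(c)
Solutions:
 g(c) = C1*cos(c)^4


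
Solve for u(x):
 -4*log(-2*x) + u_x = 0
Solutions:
 u(x) = C1 + 4*x*log(-x) + 4*x*(-1 + log(2))


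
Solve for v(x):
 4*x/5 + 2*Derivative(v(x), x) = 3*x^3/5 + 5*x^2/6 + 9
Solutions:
 v(x) = C1 + 3*x^4/40 + 5*x^3/36 - x^2/5 + 9*x/2


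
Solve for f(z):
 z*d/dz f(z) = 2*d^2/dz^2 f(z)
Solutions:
 f(z) = C1 + C2*erfi(z/2)


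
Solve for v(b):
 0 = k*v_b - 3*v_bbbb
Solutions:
 v(b) = C1 + C2*exp(3^(2/3)*b*k^(1/3)/3) + C3*exp(b*k^(1/3)*(-3^(2/3) + 3*3^(1/6)*I)/6) + C4*exp(-b*k^(1/3)*(3^(2/3) + 3*3^(1/6)*I)/6)


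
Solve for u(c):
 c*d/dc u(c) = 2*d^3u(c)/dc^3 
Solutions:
 u(c) = C1 + Integral(C2*airyai(2^(2/3)*c/2) + C3*airybi(2^(2/3)*c/2), c)


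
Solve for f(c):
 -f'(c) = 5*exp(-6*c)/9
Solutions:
 f(c) = C1 + 5*exp(-6*c)/54


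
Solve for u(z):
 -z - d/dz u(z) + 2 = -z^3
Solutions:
 u(z) = C1 + z^4/4 - z^2/2 + 2*z


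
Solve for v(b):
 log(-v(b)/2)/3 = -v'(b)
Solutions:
 3*Integral(1/(log(-_y) - log(2)), (_y, v(b))) = C1 - b


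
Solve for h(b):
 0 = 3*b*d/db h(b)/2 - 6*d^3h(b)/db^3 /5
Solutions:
 h(b) = C1 + Integral(C2*airyai(10^(1/3)*b/2) + C3*airybi(10^(1/3)*b/2), b)


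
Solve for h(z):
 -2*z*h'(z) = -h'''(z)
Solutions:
 h(z) = C1 + Integral(C2*airyai(2^(1/3)*z) + C3*airybi(2^(1/3)*z), z)


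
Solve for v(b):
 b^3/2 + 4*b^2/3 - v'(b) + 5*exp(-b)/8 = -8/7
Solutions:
 v(b) = C1 + b^4/8 + 4*b^3/9 + 8*b/7 - 5*exp(-b)/8


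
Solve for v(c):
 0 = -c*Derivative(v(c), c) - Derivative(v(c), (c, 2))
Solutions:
 v(c) = C1 + C2*erf(sqrt(2)*c/2)


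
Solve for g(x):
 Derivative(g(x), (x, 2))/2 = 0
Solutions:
 g(x) = C1 + C2*x


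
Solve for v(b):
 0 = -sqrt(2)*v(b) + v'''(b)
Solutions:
 v(b) = C3*exp(2^(1/6)*b) + (C1*sin(2^(1/6)*sqrt(3)*b/2) + C2*cos(2^(1/6)*sqrt(3)*b/2))*exp(-2^(1/6)*b/2)


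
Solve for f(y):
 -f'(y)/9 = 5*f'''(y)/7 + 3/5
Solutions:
 f(y) = C1 + C2*sin(sqrt(35)*y/15) + C3*cos(sqrt(35)*y/15) - 27*y/5


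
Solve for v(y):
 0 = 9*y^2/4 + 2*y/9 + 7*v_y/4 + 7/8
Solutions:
 v(y) = C1 - 3*y^3/7 - 4*y^2/63 - y/2


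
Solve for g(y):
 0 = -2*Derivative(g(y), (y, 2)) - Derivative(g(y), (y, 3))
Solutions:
 g(y) = C1 + C2*y + C3*exp(-2*y)


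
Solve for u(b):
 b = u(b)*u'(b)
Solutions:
 u(b) = -sqrt(C1 + b^2)
 u(b) = sqrt(C1 + b^2)


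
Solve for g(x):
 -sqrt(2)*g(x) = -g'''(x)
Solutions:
 g(x) = C3*exp(2^(1/6)*x) + (C1*sin(2^(1/6)*sqrt(3)*x/2) + C2*cos(2^(1/6)*sqrt(3)*x/2))*exp(-2^(1/6)*x/2)


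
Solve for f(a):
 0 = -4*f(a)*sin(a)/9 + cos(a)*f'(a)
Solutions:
 f(a) = C1/cos(a)^(4/9)


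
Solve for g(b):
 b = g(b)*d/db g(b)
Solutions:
 g(b) = -sqrt(C1 + b^2)
 g(b) = sqrt(C1 + b^2)


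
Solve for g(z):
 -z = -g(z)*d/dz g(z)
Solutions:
 g(z) = -sqrt(C1 + z^2)
 g(z) = sqrt(C1 + z^2)


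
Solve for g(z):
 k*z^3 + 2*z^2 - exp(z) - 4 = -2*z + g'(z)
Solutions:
 g(z) = C1 + k*z^4/4 + 2*z^3/3 + z^2 - 4*z - exp(z)


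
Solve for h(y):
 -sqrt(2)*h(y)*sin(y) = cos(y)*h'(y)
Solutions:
 h(y) = C1*cos(y)^(sqrt(2))


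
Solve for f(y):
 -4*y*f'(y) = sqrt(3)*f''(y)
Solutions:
 f(y) = C1 + C2*erf(sqrt(2)*3^(3/4)*y/3)


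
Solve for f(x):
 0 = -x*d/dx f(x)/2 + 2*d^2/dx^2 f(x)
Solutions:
 f(x) = C1 + C2*erfi(sqrt(2)*x/4)


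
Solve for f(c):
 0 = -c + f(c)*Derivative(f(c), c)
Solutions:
 f(c) = -sqrt(C1 + c^2)
 f(c) = sqrt(C1 + c^2)


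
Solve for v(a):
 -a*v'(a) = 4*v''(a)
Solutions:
 v(a) = C1 + C2*erf(sqrt(2)*a/4)


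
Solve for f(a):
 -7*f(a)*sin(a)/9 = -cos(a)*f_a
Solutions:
 f(a) = C1/cos(a)^(7/9)


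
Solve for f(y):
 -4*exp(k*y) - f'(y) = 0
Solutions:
 f(y) = C1 - 4*exp(k*y)/k


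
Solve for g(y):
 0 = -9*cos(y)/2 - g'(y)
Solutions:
 g(y) = C1 - 9*sin(y)/2


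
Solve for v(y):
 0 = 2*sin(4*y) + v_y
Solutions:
 v(y) = C1 + cos(4*y)/2


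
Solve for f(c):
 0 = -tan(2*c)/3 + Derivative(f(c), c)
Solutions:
 f(c) = C1 - log(cos(2*c))/6


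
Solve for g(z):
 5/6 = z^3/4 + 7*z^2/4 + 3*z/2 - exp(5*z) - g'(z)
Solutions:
 g(z) = C1 + z^4/16 + 7*z^3/12 + 3*z^2/4 - 5*z/6 - exp(5*z)/5


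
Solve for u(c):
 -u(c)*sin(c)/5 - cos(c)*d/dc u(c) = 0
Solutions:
 u(c) = C1*cos(c)^(1/5)


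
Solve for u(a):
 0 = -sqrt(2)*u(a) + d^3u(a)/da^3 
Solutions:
 u(a) = C3*exp(2^(1/6)*a) + (C1*sin(2^(1/6)*sqrt(3)*a/2) + C2*cos(2^(1/6)*sqrt(3)*a/2))*exp(-2^(1/6)*a/2)


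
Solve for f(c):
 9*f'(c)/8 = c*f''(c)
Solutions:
 f(c) = C1 + C2*c^(17/8)


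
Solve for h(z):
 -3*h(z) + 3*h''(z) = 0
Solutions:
 h(z) = C1*exp(-z) + C2*exp(z)


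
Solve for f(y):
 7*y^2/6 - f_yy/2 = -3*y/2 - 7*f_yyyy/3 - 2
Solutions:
 f(y) = C1 + C2*y + C3*exp(-sqrt(42)*y/14) + C4*exp(sqrt(42)*y/14) + 7*y^4/36 + y^3/2 + 116*y^2/9


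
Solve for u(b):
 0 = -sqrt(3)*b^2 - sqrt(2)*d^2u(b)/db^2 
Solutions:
 u(b) = C1 + C2*b - sqrt(6)*b^4/24


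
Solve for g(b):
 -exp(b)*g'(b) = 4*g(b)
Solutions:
 g(b) = C1*exp(4*exp(-b))


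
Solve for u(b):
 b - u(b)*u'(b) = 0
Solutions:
 u(b) = -sqrt(C1 + b^2)
 u(b) = sqrt(C1 + b^2)


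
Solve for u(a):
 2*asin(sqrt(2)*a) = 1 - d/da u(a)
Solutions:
 u(a) = C1 - 2*a*asin(sqrt(2)*a) + a - sqrt(2)*sqrt(1 - 2*a^2)


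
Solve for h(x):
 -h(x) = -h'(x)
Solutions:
 h(x) = C1*exp(x)


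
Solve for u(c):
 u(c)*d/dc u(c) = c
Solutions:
 u(c) = -sqrt(C1 + c^2)
 u(c) = sqrt(C1 + c^2)


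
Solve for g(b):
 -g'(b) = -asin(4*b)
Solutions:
 g(b) = C1 + b*asin(4*b) + sqrt(1 - 16*b^2)/4


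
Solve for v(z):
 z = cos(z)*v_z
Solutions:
 v(z) = C1 + Integral(z/cos(z), z)


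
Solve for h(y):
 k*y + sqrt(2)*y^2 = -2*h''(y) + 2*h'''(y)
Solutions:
 h(y) = C1 + C2*y + C3*exp(y) - sqrt(2)*y^4/24 + y^3*(-k - 2*sqrt(2))/12 + y^2*(-k - 2*sqrt(2))/4


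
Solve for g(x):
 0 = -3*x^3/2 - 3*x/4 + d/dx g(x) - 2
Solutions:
 g(x) = C1 + 3*x^4/8 + 3*x^2/8 + 2*x


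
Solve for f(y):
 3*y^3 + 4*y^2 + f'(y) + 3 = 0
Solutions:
 f(y) = C1 - 3*y^4/4 - 4*y^3/3 - 3*y


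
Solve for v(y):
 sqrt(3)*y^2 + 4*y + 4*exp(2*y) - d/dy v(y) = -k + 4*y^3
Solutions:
 v(y) = C1 + k*y - y^4 + sqrt(3)*y^3/3 + 2*y^2 + 2*exp(2*y)


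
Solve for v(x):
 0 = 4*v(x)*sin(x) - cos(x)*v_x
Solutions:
 v(x) = C1/cos(x)^4


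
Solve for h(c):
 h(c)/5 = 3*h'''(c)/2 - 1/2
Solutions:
 h(c) = C3*exp(15^(2/3)*2^(1/3)*c/15) + (C1*sin(2^(1/3)*3^(1/6)*5^(2/3)*c/10) + C2*cos(2^(1/3)*3^(1/6)*5^(2/3)*c/10))*exp(-15^(2/3)*2^(1/3)*c/30) - 5/2


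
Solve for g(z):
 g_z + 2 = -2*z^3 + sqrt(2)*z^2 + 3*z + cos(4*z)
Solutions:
 g(z) = C1 - z^4/2 + sqrt(2)*z^3/3 + 3*z^2/2 - 2*z + sin(4*z)/4


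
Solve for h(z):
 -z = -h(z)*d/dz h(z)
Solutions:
 h(z) = -sqrt(C1 + z^2)
 h(z) = sqrt(C1 + z^2)


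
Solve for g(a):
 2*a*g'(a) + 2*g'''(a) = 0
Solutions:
 g(a) = C1 + Integral(C2*airyai(-a) + C3*airybi(-a), a)


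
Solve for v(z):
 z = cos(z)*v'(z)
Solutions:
 v(z) = C1 + Integral(z/cos(z), z)


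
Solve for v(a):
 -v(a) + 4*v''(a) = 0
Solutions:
 v(a) = C1*exp(-a/2) + C2*exp(a/2)


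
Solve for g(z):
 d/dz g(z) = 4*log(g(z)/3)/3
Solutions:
 3*Integral(1/(-log(_y) + log(3)), (_y, g(z)))/4 = C1 - z


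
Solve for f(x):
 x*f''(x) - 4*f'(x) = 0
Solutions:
 f(x) = C1 + C2*x^5


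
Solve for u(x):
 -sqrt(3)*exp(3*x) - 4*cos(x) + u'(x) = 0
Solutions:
 u(x) = C1 + sqrt(3)*exp(3*x)/3 + 4*sin(x)


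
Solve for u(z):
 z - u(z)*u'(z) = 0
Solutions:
 u(z) = -sqrt(C1 + z^2)
 u(z) = sqrt(C1 + z^2)


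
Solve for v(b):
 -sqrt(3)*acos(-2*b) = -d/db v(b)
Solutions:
 v(b) = C1 + sqrt(3)*(b*acos(-2*b) + sqrt(1 - 4*b^2)/2)


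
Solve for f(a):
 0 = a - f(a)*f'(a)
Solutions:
 f(a) = -sqrt(C1 + a^2)
 f(a) = sqrt(C1 + a^2)


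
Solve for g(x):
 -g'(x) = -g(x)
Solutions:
 g(x) = C1*exp(x)


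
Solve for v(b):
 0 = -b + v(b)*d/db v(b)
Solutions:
 v(b) = -sqrt(C1 + b^2)
 v(b) = sqrt(C1 + b^2)


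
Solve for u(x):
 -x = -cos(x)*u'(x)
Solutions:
 u(x) = C1 + Integral(x/cos(x), x)


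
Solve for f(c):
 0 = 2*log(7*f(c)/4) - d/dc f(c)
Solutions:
 Integral(1/(-log(_y) - log(7) + 2*log(2)), (_y, f(c)))/2 = C1 - c


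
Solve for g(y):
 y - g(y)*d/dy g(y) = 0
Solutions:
 g(y) = -sqrt(C1 + y^2)
 g(y) = sqrt(C1 + y^2)


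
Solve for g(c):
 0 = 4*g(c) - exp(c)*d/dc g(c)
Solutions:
 g(c) = C1*exp(-4*exp(-c))


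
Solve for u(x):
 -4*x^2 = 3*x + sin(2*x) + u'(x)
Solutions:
 u(x) = C1 - 4*x^3/3 - 3*x^2/2 + cos(2*x)/2


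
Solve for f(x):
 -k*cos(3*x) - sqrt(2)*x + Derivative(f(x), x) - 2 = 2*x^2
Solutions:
 f(x) = C1 + k*sin(3*x)/3 + 2*x^3/3 + sqrt(2)*x^2/2 + 2*x


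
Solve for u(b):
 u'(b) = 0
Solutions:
 u(b) = C1


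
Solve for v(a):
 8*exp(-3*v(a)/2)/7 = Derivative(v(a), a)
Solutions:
 v(a) = 2*log(C1 + 12*a/7)/3
 v(a) = 2*log(14^(2/3)*(-3^(1/3) - 3^(5/6)*I)*(C1 + 8*a)^(1/3)/28)
 v(a) = 2*log(14^(2/3)*(-3^(1/3) + 3^(5/6)*I)*(C1 + 8*a)^(1/3)/28)


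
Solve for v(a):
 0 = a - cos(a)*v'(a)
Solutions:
 v(a) = C1 + Integral(a/cos(a), a)


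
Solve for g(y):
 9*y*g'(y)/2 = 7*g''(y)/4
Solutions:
 g(y) = C1 + C2*erfi(3*sqrt(7)*y/7)


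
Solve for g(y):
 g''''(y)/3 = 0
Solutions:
 g(y) = C1 + C2*y + C3*y^2 + C4*y^3


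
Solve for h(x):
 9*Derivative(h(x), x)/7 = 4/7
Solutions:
 h(x) = C1 + 4*x/9


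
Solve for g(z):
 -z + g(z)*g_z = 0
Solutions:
 g(z) = -sqrt(C1 + z^2)
 g(z) = sqrt(C1 + z^2)


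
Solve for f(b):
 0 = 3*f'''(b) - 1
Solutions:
 f(b) = C1 + C2*b + C3*b^2 + b^3/18


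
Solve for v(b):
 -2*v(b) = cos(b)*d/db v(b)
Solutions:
 v(b) = C1*(sin(b) - 1)/(sin(b) + 1)


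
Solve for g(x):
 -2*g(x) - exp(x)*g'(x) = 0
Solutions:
 g(x) = C1*exp(2*exp(-x))


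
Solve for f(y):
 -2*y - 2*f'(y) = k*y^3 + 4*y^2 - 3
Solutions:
 f(y) = C1 - k*y^4/8 - 2*y^3/3 - y^2/2 + 3*y/2


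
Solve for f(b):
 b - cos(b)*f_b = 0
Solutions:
 f(b) = C1 + Integral(b/cos(b), b)


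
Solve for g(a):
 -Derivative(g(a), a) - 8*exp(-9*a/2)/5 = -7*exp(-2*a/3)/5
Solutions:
 g(a) = C1 + 16*exp(-9*a/2)/45 - 21*exp(-2*a/3)/10


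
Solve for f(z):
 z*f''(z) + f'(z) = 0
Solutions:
 f(z) = C1 + C2*log(z)


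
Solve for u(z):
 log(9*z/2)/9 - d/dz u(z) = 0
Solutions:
 u(z) = C1 + z*log(z)/9 - z/9 - z*log(2)/9 + 2*z*log(3)/9


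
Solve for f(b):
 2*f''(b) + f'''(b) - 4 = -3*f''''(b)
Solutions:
 f(b) = C1 + C2*b + b^2 + (C3*sin(sqrt(23)*b/6) + C4*cos(sqrt(23)*b/6))*exp(-b/6)


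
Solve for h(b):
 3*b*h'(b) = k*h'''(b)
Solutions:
 h(b) = C1 + Integral(C2*airyai(3^(1/3)*b*(1/k)^(1/3)) + C3*airybi(3^(1/3)*b*(1/k)^(1/3)), b)


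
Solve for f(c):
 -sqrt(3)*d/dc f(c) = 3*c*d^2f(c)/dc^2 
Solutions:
 f(c) = C1 + C2*c^(1 - sqrt(3)/3)


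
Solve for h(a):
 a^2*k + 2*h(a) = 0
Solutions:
 h(a) = -a^2*k/2


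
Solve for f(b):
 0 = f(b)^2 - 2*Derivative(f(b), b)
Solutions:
 f(b) = -2/(C1 + b)


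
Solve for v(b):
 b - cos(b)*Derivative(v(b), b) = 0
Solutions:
 v(b) = C1 + Integral(b/cos(b), b)


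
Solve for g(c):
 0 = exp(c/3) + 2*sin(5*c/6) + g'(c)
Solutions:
 g(c) = C1 - 3*exp(c/3) + 12*cos(5*c/6)/5


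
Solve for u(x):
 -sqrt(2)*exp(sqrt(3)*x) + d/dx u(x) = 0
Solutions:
 u(x) = C1 + sqrt(6)*exp(sqrt(3)*x)/3


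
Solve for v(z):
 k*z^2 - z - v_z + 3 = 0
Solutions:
 v(z) = C1 + k*z^3/3 - z^2/2 + 3*z


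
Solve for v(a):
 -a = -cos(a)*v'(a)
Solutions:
 v(a) = C1 + Integral(a/cos(a), a)


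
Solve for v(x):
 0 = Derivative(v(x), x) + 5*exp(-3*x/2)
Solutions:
 v(x) = C1 + 10*exp(-3*x/2)/3


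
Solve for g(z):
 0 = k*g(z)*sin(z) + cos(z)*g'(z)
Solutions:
 g(z) = C1*exp(k*log(cos(z)))


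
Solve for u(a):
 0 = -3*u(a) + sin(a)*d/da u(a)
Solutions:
 u(a) = C1*(cos(a) - 1)^(3/2)/(cos(a) + 1)^(3/2)


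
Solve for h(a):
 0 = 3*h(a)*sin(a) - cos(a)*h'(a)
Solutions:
 h(a) = C1/cos(a)^3


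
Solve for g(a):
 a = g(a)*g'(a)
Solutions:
 g(a) = -sqrt(C1 + a^2)
 g(a) = sqrt(C1 + a^2)


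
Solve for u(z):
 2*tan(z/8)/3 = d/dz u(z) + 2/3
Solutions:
 u(z) = C1 - 2*z/3 - 16*log(cos(z/8))/3


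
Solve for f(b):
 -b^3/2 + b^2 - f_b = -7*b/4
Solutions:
 f(b) = C1 - b^4/8 + b^3/3 + 7*b^2/8


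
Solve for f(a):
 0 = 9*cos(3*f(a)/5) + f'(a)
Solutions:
 9*a - 5*log(sin(3*f(a)/5) - 1)/6 + 5*log(sin(3*f(a)/5) + 1)/6 = C1


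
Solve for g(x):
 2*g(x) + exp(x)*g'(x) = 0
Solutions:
 g(x) = C1*exp(2*exp(-x))


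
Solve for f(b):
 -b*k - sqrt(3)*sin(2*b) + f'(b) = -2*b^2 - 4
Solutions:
 f(b) = C1 - 2*b^3/3 + b^2*k/2 - 4*b - sqrt(3)*cos(2*b)/2


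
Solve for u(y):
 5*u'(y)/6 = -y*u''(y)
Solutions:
 u(y) = C1 + C2*y^(1/6)


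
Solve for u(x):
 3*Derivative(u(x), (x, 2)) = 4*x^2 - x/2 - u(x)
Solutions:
 u(x) = C1*sin(sqrt(3)*x/3) + C2*cos(sqrt(3)*x/3) + 4*x^2 - x/2 - 24


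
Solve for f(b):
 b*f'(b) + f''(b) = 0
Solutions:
 f(b) = C1 + C2*erf(sqrt(2)*b/2)


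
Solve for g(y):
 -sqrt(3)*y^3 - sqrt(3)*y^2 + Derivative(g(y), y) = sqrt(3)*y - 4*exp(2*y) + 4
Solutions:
 g(y) = C1 + sqrt(3)*y^4/4 + sqrt(3)*y^3/3 + sqrt(3)*y^2/2 + 4*y - 2*exp(2*y)


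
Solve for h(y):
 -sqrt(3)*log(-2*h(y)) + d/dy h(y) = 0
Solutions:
 -sqrt(3)*Integral(1/(log(-_y) + log(2)), (_y, h(y)))/3 = C1 - y


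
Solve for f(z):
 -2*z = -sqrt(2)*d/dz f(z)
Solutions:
 f(z) = C1 + sqrt(2)*z^2/2


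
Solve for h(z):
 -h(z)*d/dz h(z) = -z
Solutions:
 h(z) = -sqrt(C1 + z^2)
 h(z) = sqrt(C1 + z^2)


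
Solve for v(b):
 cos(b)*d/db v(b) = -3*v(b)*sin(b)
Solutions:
 v(b) = C1*cos(b)^3


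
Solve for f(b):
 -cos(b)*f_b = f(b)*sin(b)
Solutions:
 f(b) = C1*cos(b)


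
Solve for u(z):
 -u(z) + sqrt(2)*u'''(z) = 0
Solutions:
 u(z) = C3*exp(2^(5/6)*z/2) + (C1*sin(2^(5/6)*sqrt(3)*z/4) + C2*cos(2^(5/6)*sqrt(3)*z/4))*exp(-2^(5/6)*z/4)


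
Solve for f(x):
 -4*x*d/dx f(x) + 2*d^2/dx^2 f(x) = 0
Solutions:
 f(x) = C1 + C2*erfi(x)


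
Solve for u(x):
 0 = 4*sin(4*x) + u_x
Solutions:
 u(x) = C1 + cos(4*x)


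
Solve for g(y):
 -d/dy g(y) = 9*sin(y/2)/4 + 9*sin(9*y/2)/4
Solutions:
 g(y) = C1 + 9*cos(y/2)/2 + cos(9*y/2)/2


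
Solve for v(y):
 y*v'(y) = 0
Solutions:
 v(y) = C1


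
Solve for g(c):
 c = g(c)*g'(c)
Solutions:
 g(c) = -sqrt(C1 + c^2)
 g(c) = sqrt(C1 + c^2)


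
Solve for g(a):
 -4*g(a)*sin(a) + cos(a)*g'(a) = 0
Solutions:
 g(a) = C1/cos(a)^4


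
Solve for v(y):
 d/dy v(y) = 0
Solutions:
 v(y) = C1


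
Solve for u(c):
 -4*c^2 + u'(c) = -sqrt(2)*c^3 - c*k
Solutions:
 u(c) = C1 - sqrt(2)*c^4/4 + 4*c^3/3 - c^2*k/2


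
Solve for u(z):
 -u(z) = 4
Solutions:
 u(z) = -4


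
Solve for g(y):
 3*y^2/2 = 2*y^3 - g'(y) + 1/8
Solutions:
 g(y) = C1 + y^4/2 - y^3/2 + y/8


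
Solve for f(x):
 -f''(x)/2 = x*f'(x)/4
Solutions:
 f(x) = C1 + C2*erf(x/2)


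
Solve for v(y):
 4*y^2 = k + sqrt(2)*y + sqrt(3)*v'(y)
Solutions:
 v(y) = C1 - sqrt(3)*k*y/3 + 4*sqrt(3)*y^3/9 - sqrt(6)*y^2/6


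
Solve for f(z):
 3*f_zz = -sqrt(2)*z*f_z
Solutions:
 f(z) = C1 + C2*erf(2^(3/4)*sqrt(3)*z/6)
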